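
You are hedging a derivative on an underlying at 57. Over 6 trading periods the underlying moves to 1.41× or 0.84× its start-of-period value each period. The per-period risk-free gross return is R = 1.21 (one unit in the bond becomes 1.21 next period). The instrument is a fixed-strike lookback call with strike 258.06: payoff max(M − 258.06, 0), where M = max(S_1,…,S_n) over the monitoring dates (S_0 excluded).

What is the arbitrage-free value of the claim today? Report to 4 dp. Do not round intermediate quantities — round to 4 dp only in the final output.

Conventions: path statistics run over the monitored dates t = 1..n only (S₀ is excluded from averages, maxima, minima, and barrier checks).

price = 5.8590

Set p* = 0.6491 (from d < R < u); the path-dependent value is the discounted p*-expectation over all price paths.
Enumerate all 2^6 = 64 price paths (U = up ×1.41, D = down ×0.84); each path with k up-moves has probability p*^k·(1−p*)^(6−k).
DDDDDD: M=47.8800, payoff=0.0000, prob=0.001866
UDDDDD: M=80.3700, payoff=0.0000, prob=0.003452
DUDDDD: M=67.5108, payoff=0.0000, prob=0.003452
UUDDDD: M=113.3217, payoff=0.0000, prob=0.006387
DDUDDD: M=56.7091, payoff=0.0000, prob=0.003452
UDUDDD: M=95.1902, payoff=0.0000, prob=0.006387
DUUDDD: M=95.1902, payoff=0.0000, prob=0.006387
UUUDDD: M=159.7836, payoff=0.0000, prob=0.011815
DDDUDD: M=47.8800, payoff=0.0000, prob=0.003452
UDDUDD: M=80.3700, payoff=0.0000, prob=0.006387
DUDUDD: M=79.9598, payoff=0.0000, prob=0.006387
UUDUDD: M=134.2182, payoff=0.0000, prob=0.011815
DDUUDD: M=79.9598, payoff=0.0000, prob=0.006387
UDUUDD: M=134.2182, payoff=0.0000, prob=0.011815
DUUUDD: M=134.2182, payoff=0.0000, prob=0.011815
UUUUDD: M=225.2949, payoff=0.0000, prob=0.021858
DDDDUD: M=47.8800, payoff=0.0000, prob=0.003452
UDDDUD: M=80.3700, payoff=0.0000, prob=0.006387
DUDDUD: M=67.5108, payoff=0.0000, prob=0.006387
UUDDUD: M=113.3217, payoff=0.0000, prob=0.011815
DDUDUD: M=67.1662, payoff=0.0000, prob=0.006387
UDUDUD: M=112.7433, payoff=0.0000, prob=0.011815
DUUDUD: M=112.7433, payoff=0.0000, prob=0.011815
UUUDUD: M=189.2477, payoff=0.0000, prob=0.021858
DDDUUD: M=67.1662, payoff=0.0000, prob=0.006387
UDDUUD: M=112.7433, payoff=0.0000, prob=0.011815
DUDUUD: M=112.7433, payoff=0.0000, prob=0.011815
UUDUUD: M=189.2477, payoff=0.0000, prob=0.021858
DDUUUD: M=112.7433, payoff=0.0000, prob=0.011815
UDUUUD: M=189.2477, payoff=0.0000, prob=0.021858
DUUUUD: M=189.2477, payoff=0.0000, prob=0.021858
UUUUUD: M=317.6658, payoff=59.6058, prob=0.040438
DDDDDU: M=47.8800, payoff=0.0000, prob=0.003452
UDDDDU: M=80.3700, payoff=0.0000, prob=0.006387
DUDDDU: M=67.5108, payoff=0.0000, prob=0.006387
UUDDDU: M=113.3217, payoff=0.0000, prob=0.011815
DDUDDU: M=56.7091, payoff=0.0000, prob=0.006387
UDUDDU: M=95.1902, payoff=0.0000, prob=0.011815
DUUDDU: M=95.1902, payoff=0.0000, prob=0.011815
UUUDDU: M=159.7836, payoff=0.0000, prob=0.021858
DDDUDU: M=56.4196, payoff=0.0000, prob=0.006387
UDDUDU: M=94.7044, payoff=0.0000, prob=0.011815
DUDUDU: M=94.7044, payoff=0.0000, prob=0.011815
UUDUDU: M=158.9681, payoff=0.0000, prob=0.021858
DDUUDU: M=94.7044, payoff=0.0000, prob=0.011815
UDUUDU: M=158.9681, payoff=0.0000, prob=0.021858
DUUUDU: M=158.9681, payoff=0.0000, prob=0.021858
UUUUDU: M=266.8392, payoff=8.7792, prob=0.040438
DDDDUU: M=56.4196, payoff=0.0000, prob=0.006387
UDDDUU: M=94.7044, payoff=0.0000, prob=0.011815
DUDDUU: M=94.7044, payoff=0.0000, prob=0.011815
UUDDUU: M=158.9681, payoff=0.0000, prob=0.021858
DDUDUU: M=94.7044, payoff=0.0000, prob=0.011815
UDUDUU: M=158.9681, payoff=0.0000, prob=0.021858
DUUDUU: M=158.9681, payoff=0.0000, prob=0.021858
UUUDUU: M=266.8392, payoff=8.7792, prob=0.040438
DDDUUU: M=94.7044, payoff=0.0000, prob=0.011815
UDDUUU: M=158.9681, payoff=0.0000, prob=0.021858
DUDUUU: M=158.9681, payoff=0.0000, prob=0.021858
UUDUUU: M=266.8392, payoff=8.7792, prob=0.040438
DDUUUU: M=158.9681, payoff=0.0000, prob=0.021858
UDUUUU: M=266.8392, payoff=8.7792, prob=0.040438
DUUUUU: M=266.8392, payoff=8.7792, prob=0.040438
UUUUUU: M=447.9087, payoff=189.8487, prob=0.074810
Price = Σ prob·payoff / R^6 = 18.388047 / 3.138428 = 5.8590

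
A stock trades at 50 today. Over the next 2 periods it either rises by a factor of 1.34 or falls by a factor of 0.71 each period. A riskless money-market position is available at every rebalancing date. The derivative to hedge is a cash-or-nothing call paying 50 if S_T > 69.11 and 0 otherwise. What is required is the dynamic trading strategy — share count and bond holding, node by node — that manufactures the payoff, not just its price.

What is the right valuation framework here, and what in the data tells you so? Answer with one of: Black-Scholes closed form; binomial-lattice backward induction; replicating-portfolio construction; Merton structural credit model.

Key observation: the deliverable is the dynamic trading strategy on the 2-step tree (spot 50, moves 1.34 and 0.71), so the valuation must go through the node-by-node replicating-portfolio solve.

framework: replicating-portfolio construction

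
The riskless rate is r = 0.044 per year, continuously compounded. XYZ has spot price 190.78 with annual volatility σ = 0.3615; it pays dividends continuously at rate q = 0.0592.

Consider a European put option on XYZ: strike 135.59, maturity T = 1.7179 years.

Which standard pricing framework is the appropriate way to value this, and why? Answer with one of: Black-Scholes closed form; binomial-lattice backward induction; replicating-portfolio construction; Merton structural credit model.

Key observation: the instrument is a plain European put (strike 135.59) on a lognormal asset; the exact continuous-time formula applies directly.

framework: Black-Scholes closed form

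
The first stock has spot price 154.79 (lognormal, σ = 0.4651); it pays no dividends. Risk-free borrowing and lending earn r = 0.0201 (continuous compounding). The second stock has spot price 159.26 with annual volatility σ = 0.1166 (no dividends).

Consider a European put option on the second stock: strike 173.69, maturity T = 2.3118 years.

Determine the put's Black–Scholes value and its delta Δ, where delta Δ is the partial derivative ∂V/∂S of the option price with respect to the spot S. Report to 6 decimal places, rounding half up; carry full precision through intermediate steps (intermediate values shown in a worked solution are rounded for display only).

price = 15.046231
Δ = -0.555072

σ√T = 0.1166·√2.3118 = 0.177286
d₁ = (ln(S/K) + (r+σ²/2)T) / (σ√T) = (ln(159.26/173.69) + (0.0201+0.1166²/2)·2.3118) / 0.177286 = (-0.086734 + 0.062182) / 0.177286 = -0.138487
d₂ = d₁ − σ√T = -0.138487 − 0.177286 = -0.315772
e^{−rT} = 0.954596
N(−d₁) = 0.555072,  N(−d₂) = 0.623912
Put price V = K·e^{−rT}·N(−d₂) − S·N(−d₁) = 103.447021 − 88.400790 = 15.046231
Δ = −N(−d₁) = -0.555072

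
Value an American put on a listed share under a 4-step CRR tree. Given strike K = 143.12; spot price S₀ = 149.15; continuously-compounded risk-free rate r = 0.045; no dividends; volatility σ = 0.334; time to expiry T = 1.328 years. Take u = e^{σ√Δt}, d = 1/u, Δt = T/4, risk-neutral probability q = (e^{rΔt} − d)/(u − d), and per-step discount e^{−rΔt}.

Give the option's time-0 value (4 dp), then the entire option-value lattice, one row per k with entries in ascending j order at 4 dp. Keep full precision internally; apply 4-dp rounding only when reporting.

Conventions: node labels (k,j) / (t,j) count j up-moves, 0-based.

params: Δt=0.33200 u=1.21221 d=0.82494 q=0.49090 e^(-rΔt)=0.98517
t_4 payoffs: 74.0475 41.6204 0.0000 0.0000 0.0000
k=3: node(3,0) S=83.7307 payoff=59.3893 vs cont=57.2670 → 59.3893 [stop]  node(3,1) S=123.0393 payoff=20.0807 vs cont=20.8747 → 20.8747 [wait]  node(3,2) S=180.8018 payoff=0.0000 vs cont=0.0000 → 0.0000 [wait]  node(3,3) S=265.6818 payoff=0.0000 vs cont=0.0000 → 0.0000 [wait]
k=2: node(2,0) S=101.4996 payoff=41.6204 vs cont=39.8821 → 41.6204 [stop]  node(2,1) S=149.1500 payoff=0.0000 vs cont=10.4696 → 10.4696 [wait]  node(2,2) S=219.1706 payoff=0.0000 vs cont=0.0000 → 0.0000 [wait]
k=1: node(1,0) S=123.0393 payoff=20.0807 vs cont=25.9380 → 25.9380 [wait]  node(1,1) S=180.8018 payoff=0.0000 vs cont=5.2510 → 5.2510 [wait]
k=0: node(0,0) S=149.1500 payoff=0.0000 vs cont=15.5487 → 15.5487 [wait]

price = 15.5487
tree:
15.5487
25.9380 5.2510
41.6204 10.4696 0.0000
59.3893 20.8747 0.0000 0.0000
74.0475 41.6204 0.0000 0.0000 0.0000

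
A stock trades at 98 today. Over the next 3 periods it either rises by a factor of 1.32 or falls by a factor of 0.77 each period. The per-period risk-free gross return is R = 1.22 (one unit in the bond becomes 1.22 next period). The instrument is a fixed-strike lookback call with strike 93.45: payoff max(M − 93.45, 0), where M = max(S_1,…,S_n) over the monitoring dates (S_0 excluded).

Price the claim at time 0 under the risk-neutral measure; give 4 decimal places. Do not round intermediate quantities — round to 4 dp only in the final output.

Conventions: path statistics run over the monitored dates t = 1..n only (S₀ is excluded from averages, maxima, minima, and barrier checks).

price = 50.7053

No-arbitrage gives p* = (R−d)/(u−d) = 0.8182: enumerate every path, weight its payoff by its p*-probability, and discount by R^3.
Enumerate all 2^3 = 8 price paths (U = up ×1.32, D = down ×0.77); each path with k up-moves has probability p*^k·(1−p*)^(3−k).
DDD: M=75.4600, payoff=0.0000, prob=0.006011
UDD: M=129.3600, payoff=35.9100, prob=0.027047
DUD: M=99.6072, payoff=6.1572, prob=0.027047
UUD: M=170.7552, payoff=77.3052, prob=0.121713
DDU: M=76.6975, payoff=0.0000, prob=0.027047
UDU: M=131.4815, payoff=38.0315, prob=0.121713
DUU: M=131.4815, payoff=38.0315, prob=0.121713
UUU: M=225.3969, payoff=131.9469, prob=0.547708
Price = Σ prob·payoff / R^3 = 92.073128 / 1.815848 = 50.7053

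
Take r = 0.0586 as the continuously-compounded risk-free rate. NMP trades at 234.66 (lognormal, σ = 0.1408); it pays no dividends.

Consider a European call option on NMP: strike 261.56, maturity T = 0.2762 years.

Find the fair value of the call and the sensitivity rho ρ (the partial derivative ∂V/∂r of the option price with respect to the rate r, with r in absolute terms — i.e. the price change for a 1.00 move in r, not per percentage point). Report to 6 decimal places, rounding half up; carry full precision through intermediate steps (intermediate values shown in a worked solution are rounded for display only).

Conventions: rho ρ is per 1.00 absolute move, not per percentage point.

price = 0.923521
ρ = 7.066673

σ√T = 0.1408·√0.2762 = 0.073997
d₁ = (ln(S/K) + (r+σ²/2)T) / (σ√T) = (ln(234.66/261.56) + (0.0586+0.1408²/2)·0.2762) / 0.073997 = (-0.108526 + 0.018923) / 0.073997 = -1.210899
d₂ = d₁ − σ√T = -1.210899 − 0.073997 = -1.284896
e^{−rT} = 0.983945
N(d₁) = 0.112967,  N(d₂) = 0.099414
Call price V = S·N(d₁) − K·e^{−rT}·N(d₂) = 26.508868 − 25.585347 = 0.923521
ρ = K·T·e^{−rT}·N(d₂) = 7.066673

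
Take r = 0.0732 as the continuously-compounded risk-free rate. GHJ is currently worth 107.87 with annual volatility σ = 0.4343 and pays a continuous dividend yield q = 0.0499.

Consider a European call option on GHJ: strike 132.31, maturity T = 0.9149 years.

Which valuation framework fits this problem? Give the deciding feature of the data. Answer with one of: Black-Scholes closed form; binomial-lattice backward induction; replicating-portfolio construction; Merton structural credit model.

framework: Black-Scholes closed form

Key observation: a European claim on GHJ (strike 132.31) — a lognormal (GBM) underlying with constant rate and volatility — has an exact closed-form value; no lattice or capital structure is involved.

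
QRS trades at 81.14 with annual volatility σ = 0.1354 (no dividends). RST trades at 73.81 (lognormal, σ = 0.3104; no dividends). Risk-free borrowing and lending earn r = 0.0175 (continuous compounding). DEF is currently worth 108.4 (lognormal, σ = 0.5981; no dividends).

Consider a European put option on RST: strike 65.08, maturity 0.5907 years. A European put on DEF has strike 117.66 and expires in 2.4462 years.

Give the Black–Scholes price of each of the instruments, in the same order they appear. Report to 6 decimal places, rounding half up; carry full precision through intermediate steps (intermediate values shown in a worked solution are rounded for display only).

[RST put K=65.08]
σ√T = 0.3104·√0.5907 = 0.238564
d₁ = (ln(S/K) + (r+σ²/2)T) / (σ√T) = (ln(73.81/65.08) + (0.0175+0.3104²/2)·0.5907) / 0.238564 = (0.125877 + 0.038794) / 0.238564 = 0.690257
d₂ = d₁ − σ√T = 0.690257 − 0.238564 = 0.451693
e^{−rT} = 0.989716
N(−d₁) = 0.245016,  N(−d₂) = 0.325745
price = K·e^{−rT}·N(−d₂) − S·N(−d₁) = 20.981474 − 18.084649 = 2.896825
[DEF put K=117.66]
σ√T = 0.5981·√2.4462 = 0.935448
d₁ = (ln(S/K) + (r+σ²/2)T) / (σ√T) = (ln(108.4/117.66) + (0.0175+0.5981²/2)·2.4462) / 0.935448 = (-0.081971 + 0.480340) / 0.935448 = 0.425859
d₂ = d₁ − σ√T = 0.425859 − 0.935448 = -0.509589
e^{−rT} = 0.958095
N(−d₁) = 0.335105,  N(−d₂) = 0.694830
price = K·e^{−rT}·N(−d₂) − S·N(−d₁) = 78.327833 − 36.325408 = 42.002426

price(RST put K=65.08) = 2.896825
price(DEF put K=117.66) = 42.002426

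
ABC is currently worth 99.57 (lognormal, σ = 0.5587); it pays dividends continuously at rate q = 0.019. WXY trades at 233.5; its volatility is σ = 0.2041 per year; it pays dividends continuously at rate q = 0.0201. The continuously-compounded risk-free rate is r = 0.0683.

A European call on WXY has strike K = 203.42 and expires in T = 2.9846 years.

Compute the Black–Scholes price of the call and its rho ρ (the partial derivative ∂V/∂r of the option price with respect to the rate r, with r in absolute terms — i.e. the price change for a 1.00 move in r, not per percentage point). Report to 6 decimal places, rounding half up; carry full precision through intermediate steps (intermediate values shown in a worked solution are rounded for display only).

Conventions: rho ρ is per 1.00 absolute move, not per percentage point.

price = 62.032323
ρ = 363.100920

σ√T = 0.2041·√2.9846 = 0.352603
d₁ = (ln(S/K) + (r−q+σ²/2)T) / (σ√T) = (ln(233.5/203.42) + (0.0683−0.0201+0.2041²/2)·2.9846) / 0.352603 = (0.137909 + 0.206022) / 0.352603 = 0.975407
d₂ = d₁ − σ√T = 0.975407 − 0.352603 = 0.622804
e^{−rT} = 0.815586
e^{−qT} = 0.941774
N(d₁) = 0.835321,  N(d₂) = 0.733293
Call price V = S·e^{−qT}·N(d₁) − K·e^{−rT}·N(d₂) = 183.690475 − 121.658152 = 62.032323
ρ = K·T·e^{−rT}·N(d₂) = 363.100920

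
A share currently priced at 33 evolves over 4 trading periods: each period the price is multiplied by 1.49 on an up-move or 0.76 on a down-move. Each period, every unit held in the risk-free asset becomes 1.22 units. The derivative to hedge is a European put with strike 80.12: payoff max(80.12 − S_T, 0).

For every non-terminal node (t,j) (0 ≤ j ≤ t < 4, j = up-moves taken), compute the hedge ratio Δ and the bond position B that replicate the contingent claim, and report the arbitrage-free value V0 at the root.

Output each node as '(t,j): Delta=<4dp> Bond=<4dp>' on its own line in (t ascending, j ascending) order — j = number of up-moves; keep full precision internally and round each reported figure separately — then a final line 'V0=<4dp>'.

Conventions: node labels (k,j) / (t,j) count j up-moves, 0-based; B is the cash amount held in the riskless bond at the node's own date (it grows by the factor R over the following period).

(0,0): Delta=-0.5156 Bond=26.5282
(1,0): Delta=-0.9586 Bond=43.4753
(1,1): Delta=-0.3829 Bond=25.8429
(2,0): Delta=-1.0000 Bond=53.8296
(2,1): Delta=-0.9462 Bond=52.5764
(2,2): Delta=-0.2143 Bond=19.1740
(3,0): Delta=-1.0000 Bond=65.6721
(3,1): Delta=-1.0000 Bond=65.6721
(3,2): Delta=-0.9300 Bond=63.2457
(3,3): Delta=0.0000 Bond=0.0000
V0=9.5151

Arbitrage-free pricing uses the up-move probability p* = (R−d)/(u−d) = 0.6301, discounting each step at R = 1.22.
Terminal payoffs: V(4,0)=69.1105, V(4,1)=58.5356, V(4,2)=37.8031, V(4,3)=0.0000, V(4,4)=0.0000
  t=3,j=0: stock 14.4862 → up 21.5844 (V=58.5356), down 11.0095 (V=69.1105). Price 51.1859; hedge Δ=-1.0000, bond B=65.6721.
  t=3,j=1: stock 28.4006 → up 42.3169 (V=37.8031), down 21.5844 (V=58.5356). Price 37.2715; hedge Δ=-1.0000, bond B=65.6721.
  t=3,j=2: stock 55.6801 → up 82.9634 (V=0.0000), down 42.3169 (V=37.8031). Price 11.4606; hedge Δ=-0.9300, bond B=63.2457.
  t=3,j=3: stock 109.1623 → up 162.6519 (V=0.0000), down 82.9634 (V=0.0000). Price 0.0000; hedge Δ=0.0000, bond B=0.0000.
  t=2,j=0: stock 19.0608 → up 28.4006 (V=37.2715), down 14.4862 (V=51.1859). Price 34.7688; hedge Δ=-1.0000, bond B=53.8296.
  t=2,j=1: stock 37.3692 → up 55.6801 (V=11.4606), down 28.4006 (V=37.2715). Price 17.2190; hedge Δ=-0.9462, bond B=52.5764.
  t=2,j=2: stock 73.2633 → up 109.1623 (V=0.0000), down 55.6801 (V=11.4606). Price 3.4745; hedge Δ=-0.2143, bond B=19.1740.
  t=1,j=0: stock 25.0800 → up 37.3692 (V=17.2190), down 19.0608 (V=34.7688). Price 19.4344; hedge Δ=-0.9586, bond B=43.4753.
  t=1,j=1: stock 49.1700 → up 73.2633 (V=3.4745), down 37.3692 (V=17.2190). Price 7.0148; hedge Δ=-0.3829, bond B=25.8429.
  t=0,j=0: stock 33.0000 → up 49.1700 (V=7.0148), down 25.0800 (V=19.4344). Price 9.5151; hedge Δ=-0.5156, bond B=26.5282.
Sanity check at the root: Δ(0,0)·S0 + B(0,0) reproduces V0 = 9.5151.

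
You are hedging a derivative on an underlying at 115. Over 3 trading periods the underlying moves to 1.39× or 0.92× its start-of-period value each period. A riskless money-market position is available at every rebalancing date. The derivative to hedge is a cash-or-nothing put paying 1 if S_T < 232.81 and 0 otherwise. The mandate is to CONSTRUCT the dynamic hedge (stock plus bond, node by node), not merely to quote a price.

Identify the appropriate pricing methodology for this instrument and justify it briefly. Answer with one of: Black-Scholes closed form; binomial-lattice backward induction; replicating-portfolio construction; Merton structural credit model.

Key observation: the deliverable is the dynamic trading strategy on the 3-step tree (spot 115, moves 1.39 and 0.92), so the valuation must go through the node-by-node replicating-portfolio solve.

framework: replicating-portfolio construction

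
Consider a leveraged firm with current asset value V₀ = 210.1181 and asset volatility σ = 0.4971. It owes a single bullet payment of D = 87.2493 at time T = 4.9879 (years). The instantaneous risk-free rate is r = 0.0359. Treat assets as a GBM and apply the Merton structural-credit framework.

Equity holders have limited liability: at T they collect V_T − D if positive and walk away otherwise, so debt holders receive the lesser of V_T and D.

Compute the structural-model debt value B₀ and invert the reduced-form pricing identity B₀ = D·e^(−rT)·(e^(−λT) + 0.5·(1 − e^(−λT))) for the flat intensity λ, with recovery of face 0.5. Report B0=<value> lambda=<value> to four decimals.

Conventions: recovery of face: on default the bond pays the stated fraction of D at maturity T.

B0=61.5714 lambda=0.0749

Apply the equity-as-call identities (strike 87.2493, horizon 4.9879 years):
d₁ = [ln(V₀/D) + (r + σ²/2)T] / (σ√T)
   = [ln(210.1181/87.2493) + (0.0359 + 0.5·0.4971²)·4.9879] / (0.4971·√4.9879)
   = [0.878900 + 0.795342] / 1.110204 = 1.508049
d₂ = d₁ − σ√T = 1.508049 − 1.110204 = 0.397846
N(d₁) = 0.934229,  N(d₂) = 0.654628,  e^(−rT) = 0.836051
E₀ = V₀·N(d₁) − D·e^(−rT)·N(d₂)
   = 210.1181·0.934229 − 87.2493·0.836051·0.654628 = 148.546676
B₀ = V₀ − E₀ = 210.1181 − 148.546676 = 61.571424
e^(−λT) = (B₀·e^(rT)/D − 0.5)/(1 − 0.5) = (61.5714·1.196099/87.2493 − 0.5)/0.5 = 0.68816262
λ = −ln(0.68816262)/4.9879 = 0.074927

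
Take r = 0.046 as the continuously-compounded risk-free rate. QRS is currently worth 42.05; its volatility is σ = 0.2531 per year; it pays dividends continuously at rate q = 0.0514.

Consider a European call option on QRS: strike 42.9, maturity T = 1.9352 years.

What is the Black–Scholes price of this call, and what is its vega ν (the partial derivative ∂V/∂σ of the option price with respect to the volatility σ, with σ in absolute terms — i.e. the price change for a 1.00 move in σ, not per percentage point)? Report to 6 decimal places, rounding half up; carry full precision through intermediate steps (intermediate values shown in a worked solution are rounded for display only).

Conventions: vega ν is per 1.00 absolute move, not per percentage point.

price = 4.833293
ν = 21.042609

σ√T = 0.2531·√1.9352 = 0.352091
d₁ = (ln(S/K) + (r−q+σ²/2)T) / (σ√T) = (ln(42.05/42.9) + (0.046−0.0514+0.2531²/2)·1.9352) / 0.352091 = (-0.020012 + 0.051534) / 0.352091 = 0.089527
d₂ = d₁ − σ√T = 0.089527 − 0.352091 = -0.262564
e^{−rT} = 0.914828
e^{−qT} = 0.905318
N(d₁) = 0.535668,  N(d₂) = 0.396443
Call price V = S·e^{−qT}·N(d₁) − K·e^{−rT}·N(d₂) = 20.392150 − 15.558857 = 4.833293
φ(d₁) = (1/√(2π))·e^{−d₁²/2} = 0.397347
ν = S·e^{−qT}·φ(d₁)·√T = 21.042609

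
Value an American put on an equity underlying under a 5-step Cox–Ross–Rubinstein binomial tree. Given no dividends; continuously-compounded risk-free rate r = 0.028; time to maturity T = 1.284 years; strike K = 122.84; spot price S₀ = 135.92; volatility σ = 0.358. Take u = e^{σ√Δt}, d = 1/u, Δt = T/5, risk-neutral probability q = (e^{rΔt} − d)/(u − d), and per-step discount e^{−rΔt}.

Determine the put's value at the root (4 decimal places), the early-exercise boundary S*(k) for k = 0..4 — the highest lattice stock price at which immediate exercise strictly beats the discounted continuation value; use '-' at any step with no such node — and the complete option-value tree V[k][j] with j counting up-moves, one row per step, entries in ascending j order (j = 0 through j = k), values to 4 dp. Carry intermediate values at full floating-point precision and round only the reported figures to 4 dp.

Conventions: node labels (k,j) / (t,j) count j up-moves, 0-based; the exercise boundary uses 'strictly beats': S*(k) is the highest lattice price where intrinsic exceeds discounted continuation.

Δt=0.25680  u=1.19892  d=0.83409  q=0.47455  discount=0.99284
step 5 (expiry): payoffs max(K−S,0) = 67.9695 43.9691 9.4710 0.0000 0.0000 0.0000
step 4: (k=4,j=0): S=65.7852, K−S=57.0548, hold=56.1747 ⇒ V=57.0548 exercise | (k=4,j=1): S=94.5596, K−S=28.2804, hold=27.4003 ⇒ V=28.2804 exercise | (k=4,j=2): S=135.9200, K−S=0.0000, hold=4.9409 ⇒ V=4.9409 continue | (k=4,j=3): S=195.3714, K−S=0.0000, hold=0.0000 ⇒ V=0.0000 continue | (k=4,j=4): S=280.8270, K−S=0.0000, hold=0.0000 ⇒ V=0.0000 continue  boundary S*=94.5596
step 3: (k=3,j=0): S=78.8709, K−S=43.9691, hold=43.0890 ⇒ V=43.9691 exercise | (k=3,j=1): S=113.3690, K−S=9.4710, hold=17.0814 ⇒ V=17.0814 continue | (k=3,j=2): S=162.9567, K−S=0.0000, hold=2.5776 ⇒ V=2.5776 continue | (k=3,j=3): S=234.2340, K−S=0.0000, hold=0.0000 ⇒ V=0.0000 continue  boundary S*=78.8709
step 2: (k=2,j=0): S=94.5596, K−S=28.2804, hold=30.9859 ⇒ V=30.9859 continue | (k=2,j=1): S=135.9200, K−S=0.0000, hold=10.1255 ⇒ V=10.1255 continue | (k=2,j=2): S=195.3714, K−S=0.0000, hold=1.3447 ⇒ V=1.3447 continue  boundary S*=-
step 1: (k=1,j=0): S=113.3690, K−S=9.4710, hold=20.9356 ⇒ V=20.9356 continue | (k=1,j=1): S=162.9567, K−S=0.0000, hold=5.9159 ⇒ V=5.9159 continue  boundary S*=-
step 0: (k=0,j=0): S=135.9200, K−S=0.0000, hold=13.7091 ⇒ V=13.7091 continue  boundary S*=-

price = 13.7091
boundary = - - - 78.8709 94.5596
tree:
13.7091
20.9356 5.9159
30.9859 10.1255 1.3447
43.9691 17.0814 2.5776 0.0000
57.0548 28.2804 4.9409 0.0000 0.0000
67.9695 43.9691 9.4710 0.0000 0.0000 0.0000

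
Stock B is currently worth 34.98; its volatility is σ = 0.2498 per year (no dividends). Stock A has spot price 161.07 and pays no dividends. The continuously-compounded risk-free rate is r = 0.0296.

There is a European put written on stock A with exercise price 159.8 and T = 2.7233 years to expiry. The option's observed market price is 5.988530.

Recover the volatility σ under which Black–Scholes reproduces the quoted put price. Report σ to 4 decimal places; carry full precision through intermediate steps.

sigma = 0.1140

At σ = 0.1140 the Black–Scholes value reproduces the quote:
σ√T = 0.114·√2.7233 = 0.188128
d₁ = (ln(S/K) + (r+σ²/2)T) / (σ√T) = (ln(161.07/159.8) + (0.0296+0.114²/2)·2.7233) / 0.188128 = (0.007916 + 0.098306) / 0.188128 = 0.564626
d₂ = d₁ − σ√T = 0.564626 − 0.188128 = 0.376498
e^{−rT} = 0.922554
N(−d₁) = 0.286164,  N(−d₂) = 0.353273
V = K·e^{−rT}·N(−d₂) − S·N(−d₁) = 52.080995 − 46.092464 = 5.988530 (the observed quote) — the price is monotone increasing in volatility, hence this σ is the only solution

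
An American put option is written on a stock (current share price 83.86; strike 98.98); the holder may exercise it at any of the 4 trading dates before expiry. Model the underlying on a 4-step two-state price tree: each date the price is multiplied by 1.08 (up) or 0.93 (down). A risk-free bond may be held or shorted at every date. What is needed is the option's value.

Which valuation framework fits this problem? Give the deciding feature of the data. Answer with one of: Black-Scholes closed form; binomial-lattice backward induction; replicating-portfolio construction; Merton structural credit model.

framework: binomial-lattice backward induction

Key observation: the put (strike 98.98 on spot 83.86) is American-style on a 4-step discrete price model, so the early-exercise decision at every node requires stepwise backward valuation — a closed form cannot price the exercise right.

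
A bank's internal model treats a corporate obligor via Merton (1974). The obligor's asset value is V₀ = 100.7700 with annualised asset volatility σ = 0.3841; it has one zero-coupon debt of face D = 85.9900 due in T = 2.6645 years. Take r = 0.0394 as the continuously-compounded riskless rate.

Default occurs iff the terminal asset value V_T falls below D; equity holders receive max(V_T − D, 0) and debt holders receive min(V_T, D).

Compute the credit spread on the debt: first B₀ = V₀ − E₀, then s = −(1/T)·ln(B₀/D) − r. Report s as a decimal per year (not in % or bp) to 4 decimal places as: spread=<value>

spread=0.0637

With assets at 100.7700 and a single debt payment of 85.9900 at 2.6645 years:
d₁ = [ln(V₀/D) + (r + σ²/2)T] / (σ√T)
   = [ln(100.7700/85.9900) + (0.0394 + 0.5·0.3841²)·2.6645] / (0.3841·√2.6645)
   = [0.158610 + 0.301532] / 0.626978 = 0.733904
d₂ = d₁ − σ√T = 0.733904 − 0.626978 = 0.106926
N(d₁) = 0.768496,  N(d₂) = 0.542576,  e^(−rT) = 0.900341
E₀ = V₀·N(d₁) − D·e^(−rT)·N(d₂)
   = 100.7700·0.768496 − 85.9900·0.900341·0.542576 = 35.434936
B₀ = V₀ − E₀ = 100.7700 − 35.434936 = 65.335064
spread = −(1/T)·ln(B₀/D) − r = −(1/2.6645)·ln(65.335064/85.9900) − 0.0394 = 0.06369707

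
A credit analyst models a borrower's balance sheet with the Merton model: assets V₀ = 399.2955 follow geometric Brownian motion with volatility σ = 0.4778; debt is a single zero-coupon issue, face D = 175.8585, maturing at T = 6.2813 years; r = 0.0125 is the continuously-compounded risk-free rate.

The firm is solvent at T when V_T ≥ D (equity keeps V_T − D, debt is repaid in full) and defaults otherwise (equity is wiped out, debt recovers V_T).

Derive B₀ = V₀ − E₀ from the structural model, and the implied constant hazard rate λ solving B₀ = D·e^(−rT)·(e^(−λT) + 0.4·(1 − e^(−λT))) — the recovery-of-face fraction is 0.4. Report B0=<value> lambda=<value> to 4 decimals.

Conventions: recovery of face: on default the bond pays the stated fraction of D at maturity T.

B0=126.4840 lambda=0.0736

Equity is a call on the firm's assets struck at D = 175.8585:
d₁ = [ln(V₀/D) + (r + σ²/2)T] / (σ√T)
   = [ln(399.2955/175.8585) + (0.0125 + 0.5·0.4778²)·6.2813] / (0.4778·√6.2813)
   = [0.820022 + 0.795504] / 1.197487 = 1.349097
d₂ = d₁ − σ√T = 1.349097 − 1.197487 = 0.151609
N(d₁) = 0.911347,  N(d₂) = 0.560253,  e^(−rT) = 0.924487
E₀ = V₀·N(d₁) − D·e^(−rT)·N(d₂)
   = 399.2955·0.911347 − 175.8585·0.924487·0.560253 = 272.811538
B₀ = V₀ − E₀ = 399.2955 − 272.811538 = 126.483962
e^(−λT) = (B₀·e^(rT)/D − 0.4)/(1 − 0.4) = (126.4840·1.081681/175.8585 − 0.4)/0.6 = 0.62997553
λ = −ln(0.62997553)/6.2813 = 0.073563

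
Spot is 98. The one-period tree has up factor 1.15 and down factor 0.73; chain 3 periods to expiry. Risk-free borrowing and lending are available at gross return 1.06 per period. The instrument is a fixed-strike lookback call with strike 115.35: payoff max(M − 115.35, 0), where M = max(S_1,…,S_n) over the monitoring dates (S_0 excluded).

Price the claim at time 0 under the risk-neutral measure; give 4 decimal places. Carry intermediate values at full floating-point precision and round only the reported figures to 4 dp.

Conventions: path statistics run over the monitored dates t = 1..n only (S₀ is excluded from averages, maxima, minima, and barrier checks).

Risk-neutral up-probability p* = (R−d)/(u−d) = (1.06−0.73)/(1.15−0.73) = 0.7857; the claim prices as the p*-weighted sum of path payoffs discounted by R^3.
Enumerate all 2^3 = 8 price paths (U = up ×1.15, D = down ×0.73); each path with k up-moves has probability p*^k·(1−p*)^(3−k).
DDD: M=71.5400, payoff=0.0000, prob=0.009840
UDD: M=112.7000, payoff=0.0000, prob=0.036079
DUD: M=82.2710, payoff=0.0000, prob=0.036079
UUD: M=129.6050, payoff=14.2550, prob=0.132289
DDU: M=71.5400, payoff=0.0000, prob=0.036079
UDU: M=112.7000, payoff=0.0000, prob=0.132289
DUU: M=94.6116, payoff=0.0000, prob=0.132289
UUU: M=149.0457, payoff=33.6957, prob=0.485058
Price = Σ prob·payoff / R^3 = 18.230178 / 1.191016 = 15.3064

price = 15.3064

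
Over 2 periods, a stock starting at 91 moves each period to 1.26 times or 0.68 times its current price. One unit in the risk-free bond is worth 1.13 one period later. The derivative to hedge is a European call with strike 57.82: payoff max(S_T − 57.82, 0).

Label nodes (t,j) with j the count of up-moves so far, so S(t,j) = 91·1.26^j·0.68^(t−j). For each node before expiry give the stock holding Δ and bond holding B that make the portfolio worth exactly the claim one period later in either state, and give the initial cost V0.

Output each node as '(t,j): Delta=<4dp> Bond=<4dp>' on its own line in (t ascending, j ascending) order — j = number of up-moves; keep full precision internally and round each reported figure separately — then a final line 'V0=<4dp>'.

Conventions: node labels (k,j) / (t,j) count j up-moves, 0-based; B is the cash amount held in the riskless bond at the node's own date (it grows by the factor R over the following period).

(0,0): Delta=0.9408 Bond=-39.2788
(1,0): Delta=0.5614 Bond=-20.9051
(1,1): Delta=1.0000 Bond=-51.1681
V0=46.3378

Since d<R<u, set p* = (R−d)/(u−d) = 0.7759; price each node as the discounted p*-expectation of its children.
At maturity the claim pays: V(2,0)=0.0000, V(2,1)=20.1488, V(2,2)=86.6516
  t=1,j=0: stock 61.8800 → up 77.9688 (V=20.1488), down 42.0784 (V=0.0000). Price 13.8342; hedge Δ=0.5614, bond B=-20.9051.
  t=1,j=1: stock 114.6600 → up 144.4716 (V=86.6516), down 77.9688 (V=20.1488). Price 63.4919; hedge Δ=1.0000, bond B=-51.1681.
  t=0,j=0: stock 91.0000 → up 114.6600 (V=63.4919), down 61.8800 (V=13.8342). Price 46.3378; hedge Δ=0.9408, bond B=-39.2788.
As a check, the time-0 holding Δ(0,0)·S0 + B(0,0) comes to 46.3378 — exactly V0.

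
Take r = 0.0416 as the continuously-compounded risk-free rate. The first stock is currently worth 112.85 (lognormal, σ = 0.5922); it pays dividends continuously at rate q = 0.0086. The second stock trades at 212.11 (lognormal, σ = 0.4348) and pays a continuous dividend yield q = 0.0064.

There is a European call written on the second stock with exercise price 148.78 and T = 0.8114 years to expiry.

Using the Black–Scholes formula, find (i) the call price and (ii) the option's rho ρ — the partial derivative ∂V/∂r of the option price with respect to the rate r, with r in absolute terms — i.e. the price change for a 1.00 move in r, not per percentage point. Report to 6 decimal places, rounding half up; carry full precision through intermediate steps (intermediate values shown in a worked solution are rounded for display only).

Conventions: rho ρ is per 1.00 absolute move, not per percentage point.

price = 73.021142
ρ = 91.393499

σ√T = 0.4348·√0.8114 = 0.391658
d₁ = (ln(S/K) + (r−q+σ²/2)T) / (σ√T) = (ln(212.11/148.78) + (0.0416−0.0064+0.4348²/2)·0.8114) / 0.391658 = (0.354636 + 0.105259) / 0.391658 = 1.174227
d₂ = d₁ − σ√T = 1.174227 − 0.391658 = 0.782569
e^{−rT} = 0.966809
e^{−qT} = 0.994821
N(d₁) = 0.879848,  N(d₂) = 0.783060
Call price V = S·e^{−qT}·N(d₁) − K·e^{−rT}·N(d₂) = 185.657942 − 112.636800 = 73.021142
ρ = K·T·e^{−rT}·N(d₂) = 91.393499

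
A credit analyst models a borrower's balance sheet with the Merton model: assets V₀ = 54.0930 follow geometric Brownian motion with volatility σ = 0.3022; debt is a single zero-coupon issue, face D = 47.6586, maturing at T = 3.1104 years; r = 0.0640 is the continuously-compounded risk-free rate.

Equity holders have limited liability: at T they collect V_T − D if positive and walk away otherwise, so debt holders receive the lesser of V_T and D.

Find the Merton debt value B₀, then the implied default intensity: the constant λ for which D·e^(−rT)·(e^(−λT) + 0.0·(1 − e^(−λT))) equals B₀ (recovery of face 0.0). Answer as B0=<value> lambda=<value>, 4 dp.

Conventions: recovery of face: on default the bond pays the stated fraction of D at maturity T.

B0=35.0753 lambda=0.0346

Apply the equity-as-call identities (strike 47.6586, horizon 3.1104 years):
d₁ = [ln(V₀/D) + (r + σ²/2)T] / (σ√T)
   = [ln(54.0930/47.6586) + (0.0640 + 0.5·0.3022²)·3.1104] / (0.3022·√3.1104)
   = [0.126642 + 0.341094] / 0.532970 = 0.877603
d₂ = d₁ − σ√T = 0.877603 − 0.532970 = 0.344633
N(d₁) = 0.809920,  N(d₂) = 0.634815,  e^(−rT) = 0.819496
E₀ = V₀·N(d₁) − D·e^(−rT)·N(d₂)
   = 54.0930·0.809920 − 47.6586·0.819496·0.634815 = 19.017668
B₀ = V₀ − E₀ = 54.0930 − 19.017668 = 35.075332
e^(−λT) = (B₀·e^(rT)/D − 0)/(1 − 0) = (35.0753·1.220262/47.6586 − 0)/1 = 0.89807624
λ = −ln(0.89807624)/3.1104 = 0.034562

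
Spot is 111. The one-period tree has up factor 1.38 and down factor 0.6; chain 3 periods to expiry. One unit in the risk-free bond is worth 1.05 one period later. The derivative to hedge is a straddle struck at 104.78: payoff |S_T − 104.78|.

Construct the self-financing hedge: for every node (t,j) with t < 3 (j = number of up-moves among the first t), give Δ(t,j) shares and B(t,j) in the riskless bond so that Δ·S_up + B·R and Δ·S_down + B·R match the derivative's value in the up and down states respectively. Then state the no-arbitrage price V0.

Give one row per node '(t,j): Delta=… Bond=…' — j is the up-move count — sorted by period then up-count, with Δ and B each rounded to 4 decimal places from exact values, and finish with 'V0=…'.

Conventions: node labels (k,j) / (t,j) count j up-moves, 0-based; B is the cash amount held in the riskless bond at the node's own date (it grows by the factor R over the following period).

(0,0): Delta=0.3754 Bond=15.9530
(1,0): Delta=-0.5335 Bond=77.2846
(1,1): Delta=0.6652 Bond=-27.6409
(2,0): Delta=-1.0000 Bond=99.7905
(2,1): Delta=-0.3848 Bond=67.4783
(2,2): Delta=1.0000 Bond=-99.7905
V0=57.6252

The replicating-portfolio and risk-neutral prices coincide; use p* = (1.05−0.6)/(1.38−0.6) = 0.5769 for the latter.
Payoffs at expiry: V(3,0)=80.8040, V(3,1)=49.6352, V(3,2)=22.0530, V(3,3)=186.9360
Node (2,0) S=39.9600: V=(p*·49.6352+(1−p*)·80.8040)/1.05=59.8305; Δ=(49.6352−80.8040)/(55.1448−23.9760)=-1.0000; B=V−Δ·S=99.7905
Node (2,1) S=91.9080: V=(p*·22.0530+(1−p*)·49.6352)/1.05=32.1166; Δ=(22.0530−49.6352)/(126.8330−55.1448)=-0.3848; B=V−Δ·S=67.4783
Node (2,2) S=211.3884: V=(p*·186.9360+(1−p*)·22.0530)/1.05=111.5979; Δ=(186.9360−22.0530)/(291.7160−126.8330)=1.0000; B=V−Δ·S=-99.7905
Node (1,0) S=66.6000: V=(p*·32.1166+(1−p*)·59.8305)/1.05=41.7540; Δ=(32.1166−59.8305)/(91.9080−39.9600)=-0.5335; B=V−Δ·S=77.2846
Node (1,1) S=153.1800: V=(p*·111.5979+(1−p*)·32.1166)/1.05=74.2583; Δ=(111.5979−32.1166)/(211.3884−91.9080)=0.6652; B=V−Δ·S=-27.6409
Node (0,0) S=111.0000: V=(p*·74.2583+(1−p*)·41.7540)/1.05=57.6252; Δ=(74.2583−41.7540)/(153.1800−66.6000)=0.3754; B=V−Δ·S=15.9530
Verification: the root portfolio costs Δ(0,0)·S0 + B(0,0) = 57.6252, matching V0.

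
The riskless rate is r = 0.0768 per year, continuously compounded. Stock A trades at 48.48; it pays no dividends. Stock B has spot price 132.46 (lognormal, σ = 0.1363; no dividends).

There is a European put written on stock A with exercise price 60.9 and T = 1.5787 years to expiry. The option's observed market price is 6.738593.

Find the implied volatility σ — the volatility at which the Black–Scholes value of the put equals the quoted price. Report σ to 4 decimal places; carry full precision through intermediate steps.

At σ = 0.1293 the Black–Scholes value reproduces the quote:
σ√T = 0.1293·√1.5787 = 0.162461
d₁ = (ln(S/K) + (r+σ²/2)T) / (σ√T) = (ln(48.48/60.9) + (0.0768+0.1293²/2)·1.5787) / 0.162461 = (-0.228082 + 0.134441) / 0.162461 = -0.576391
d₂ = d₁ − σ√T = -0.576391 − 0.162461 = -0.738852
e^{−rT} = 0.885818
N(−d₁) = 0.717825,  N(−d₂) = 0.770002
V = K·e^{−rT}·N(−d₂) − S·N(−d₁) = 41.538731 − 34.800138 = 6.738593 (the quoted price), and the Black–Scholes price is strictly increasing in σ, so σ is unique

sigma = 0.1293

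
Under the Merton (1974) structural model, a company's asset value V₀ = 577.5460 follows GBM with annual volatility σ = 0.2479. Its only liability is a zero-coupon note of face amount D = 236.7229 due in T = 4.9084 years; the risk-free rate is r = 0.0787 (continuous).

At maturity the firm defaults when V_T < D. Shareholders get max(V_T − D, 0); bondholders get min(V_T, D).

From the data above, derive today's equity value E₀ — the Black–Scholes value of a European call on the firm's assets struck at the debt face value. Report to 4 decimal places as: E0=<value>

Work the structural quantities from V₀ = 577.5460 against face 236.7229:
d₁ = [ln(V₀/D) + (r + σ²/2)T] / (σ√T)
   = [ln(577.5460/236.7229) + (0.0787 + 0.5·0.2479²)·4.9084] / (0.2479·√4.9084)
   = [0.891898 + 0.537112] / 0.549220 = 2.601890
d₂ = d₁ − σ√T = 2.601890 − 0.549220 = 2.052669
N(d₁) = 0.995364,  N(d₂) = 0.979948,  e^(−rT) = 0.679573
E₀ = V₀·N(d₁) − D·e^(−rT)·N(d₂)
   = 577.5460·0.995364 − 236.7229·0.679573·0.979948 = 417.224145

E0=417.2241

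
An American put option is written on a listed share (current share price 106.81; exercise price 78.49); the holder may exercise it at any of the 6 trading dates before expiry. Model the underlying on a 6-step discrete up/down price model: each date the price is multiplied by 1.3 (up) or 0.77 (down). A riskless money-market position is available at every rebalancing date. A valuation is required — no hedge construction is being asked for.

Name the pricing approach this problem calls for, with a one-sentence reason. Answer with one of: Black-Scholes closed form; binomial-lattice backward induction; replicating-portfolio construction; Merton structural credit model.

Key observation: the put (strike 78.49 on spot 106.81) is American-style on a 6-step discrete price model, so the early-exercise decision at every node requires stepwise backward valuation — a closed form cannot price the exercise right.

framework: binomial-lattice backward induction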